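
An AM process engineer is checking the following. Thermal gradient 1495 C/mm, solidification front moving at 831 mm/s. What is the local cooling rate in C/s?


CR = 1495 * 831 = 1242345 C/s


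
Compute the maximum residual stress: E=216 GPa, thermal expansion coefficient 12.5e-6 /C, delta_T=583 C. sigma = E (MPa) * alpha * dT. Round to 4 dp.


sigma = 216*1000 * 12.5e-6 * 583 = 1574.1 MPa


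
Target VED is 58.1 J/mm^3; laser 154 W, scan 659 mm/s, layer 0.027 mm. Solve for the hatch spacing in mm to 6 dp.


h = 154 / (58.1*659*0.027) = 0.148969 mm


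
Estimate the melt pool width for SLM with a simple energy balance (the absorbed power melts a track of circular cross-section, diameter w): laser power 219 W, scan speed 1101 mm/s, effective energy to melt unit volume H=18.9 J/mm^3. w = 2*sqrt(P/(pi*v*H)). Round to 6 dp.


w = 2*sqrt(219/(pi*1101*18.9)) = 0.115758 mm


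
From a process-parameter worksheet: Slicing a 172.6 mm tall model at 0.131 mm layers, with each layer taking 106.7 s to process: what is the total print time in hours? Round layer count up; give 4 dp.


Layers = ceil(172.6/0.131) = 1318
t = 1318 * 106.7 / 3600 = 39.0641 hrs


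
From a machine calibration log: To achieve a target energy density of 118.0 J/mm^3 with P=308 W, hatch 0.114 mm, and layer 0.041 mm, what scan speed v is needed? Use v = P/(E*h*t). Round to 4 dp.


v = 308 / (118.0*0.114*0.041) = 558.4445 mm/s


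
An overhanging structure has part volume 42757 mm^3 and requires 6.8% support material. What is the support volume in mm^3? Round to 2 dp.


V_support = 42757 * 0.068 = 2907.48 mm^3


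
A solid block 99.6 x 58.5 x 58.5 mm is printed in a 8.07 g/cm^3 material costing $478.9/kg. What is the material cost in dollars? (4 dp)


V = 99.6 * 58.5 * 58.5 = 340856.1 mm^3 = 340.8561 cm^3
Mass = 340.8561 * 8.07 / 1000 = 2.75070873 kg
Cost = 2.75070873 * 478.9 = 1317.3144 $


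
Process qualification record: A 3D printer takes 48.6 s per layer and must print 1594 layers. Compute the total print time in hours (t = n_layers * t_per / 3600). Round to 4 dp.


t = 1594 * 48.6 / 3600 = 21.519 hrs


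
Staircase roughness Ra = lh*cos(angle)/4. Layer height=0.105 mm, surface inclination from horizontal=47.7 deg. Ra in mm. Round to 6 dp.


Ra = 0.105 * cos(47.7) / 4 = 0.017667 mm


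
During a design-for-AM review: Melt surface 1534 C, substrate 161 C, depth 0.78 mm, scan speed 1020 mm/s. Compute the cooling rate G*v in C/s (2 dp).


G = (1534-161)/0.78 = 1760.25641026 C/mm
CR = 1760.25641026 * 1020 = 1795461.54 C/s


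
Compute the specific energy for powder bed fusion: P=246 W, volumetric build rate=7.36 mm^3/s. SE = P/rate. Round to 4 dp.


SE = 246 / 7.36 = 33.4239 J/mm^3


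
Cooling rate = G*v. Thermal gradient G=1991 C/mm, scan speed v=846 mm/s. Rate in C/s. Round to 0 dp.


CR = 1991 * 846 = 1684386 C/s


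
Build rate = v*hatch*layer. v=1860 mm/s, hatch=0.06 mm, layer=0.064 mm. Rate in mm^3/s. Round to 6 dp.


Rate = 1860 * 0.06 * 0.064 = 7.1424 mm^3/s


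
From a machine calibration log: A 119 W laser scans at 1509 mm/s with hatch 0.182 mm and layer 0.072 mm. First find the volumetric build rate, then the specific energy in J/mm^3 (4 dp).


Build rate = 1509 * 0.182 * 0.072 = 19.773936 mm^3/s
SE = 119 / 19.773936 = 6.018 J/mm^3


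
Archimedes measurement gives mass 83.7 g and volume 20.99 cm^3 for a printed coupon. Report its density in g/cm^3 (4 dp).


rho = 83.7 / 20.99 = 3.9876 g/cm^3


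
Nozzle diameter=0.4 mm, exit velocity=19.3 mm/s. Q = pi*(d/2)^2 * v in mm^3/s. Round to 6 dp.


A = pi*(0.4/2)^2 = 0.12566371 mm^2
Q = 0.12566371 * 19.3 = 2.42531 mm^3/s


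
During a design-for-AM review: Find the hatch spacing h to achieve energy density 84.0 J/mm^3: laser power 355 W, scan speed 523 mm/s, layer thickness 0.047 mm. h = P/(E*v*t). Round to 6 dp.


h = 355 / (84.0*523*0.047) = 0.171929 mm


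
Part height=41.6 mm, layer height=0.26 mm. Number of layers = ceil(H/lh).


Layers = ceil(41.6/0.26) = 160


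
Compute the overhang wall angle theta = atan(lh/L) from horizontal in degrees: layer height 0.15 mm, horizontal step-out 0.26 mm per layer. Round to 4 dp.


angle = atan(0.15/0.26) = 29.9816 degrees


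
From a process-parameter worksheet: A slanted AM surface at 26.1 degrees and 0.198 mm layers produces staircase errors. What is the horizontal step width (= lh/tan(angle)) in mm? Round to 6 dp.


step = 0.198 / tan(26.1) = 0.404168 mm


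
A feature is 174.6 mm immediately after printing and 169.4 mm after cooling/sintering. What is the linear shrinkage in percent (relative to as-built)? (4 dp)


Shrinkage = ((174.6-169.4)/174.6)*100 = 2.9782 %


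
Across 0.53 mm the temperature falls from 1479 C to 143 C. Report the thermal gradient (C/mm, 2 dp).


G = (1479-143)/0.53 = 2520.75 C/mm


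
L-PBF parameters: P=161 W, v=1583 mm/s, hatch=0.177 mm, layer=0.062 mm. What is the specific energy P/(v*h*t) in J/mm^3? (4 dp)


Build rate = 1583 * 0.177 * 0.062 = 17.371842 mm^3/s
SE = 161 / 17.371842 = 9.2679 J/mm^3


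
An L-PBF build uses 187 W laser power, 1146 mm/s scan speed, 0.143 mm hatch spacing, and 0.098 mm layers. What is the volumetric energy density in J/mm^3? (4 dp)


E = 187 / (1146*0.143*0.098) = 11.6438 J/mm^3


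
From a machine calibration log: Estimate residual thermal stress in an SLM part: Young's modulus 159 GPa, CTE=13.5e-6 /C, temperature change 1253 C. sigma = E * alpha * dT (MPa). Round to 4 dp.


sigma = 159*1000 * 13.5e-6 * 1253 = 2689.5645 MPa


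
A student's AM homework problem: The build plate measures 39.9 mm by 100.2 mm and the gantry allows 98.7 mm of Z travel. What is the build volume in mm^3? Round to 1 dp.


V = 39.9 * 100.2 * 98.7 = 394600.6 mm^3


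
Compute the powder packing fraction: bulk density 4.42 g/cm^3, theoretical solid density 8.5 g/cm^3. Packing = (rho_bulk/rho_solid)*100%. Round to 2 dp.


Packing = (4.42/8.5)*100 = 52.0 %


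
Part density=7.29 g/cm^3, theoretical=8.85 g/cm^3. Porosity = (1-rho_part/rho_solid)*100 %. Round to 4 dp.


Porosity = (1-7.29/8.85)*100 = 17.6271 %


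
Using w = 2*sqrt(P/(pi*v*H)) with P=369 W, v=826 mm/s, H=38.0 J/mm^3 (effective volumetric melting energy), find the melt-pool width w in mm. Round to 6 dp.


w = 2*sqrt(369/(pi*826*38.0)) = 0.122345 mm


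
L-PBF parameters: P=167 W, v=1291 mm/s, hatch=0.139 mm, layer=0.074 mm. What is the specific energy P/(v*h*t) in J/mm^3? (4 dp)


Build rate = 1291 * 0.139 * 0.074 = 13.279226 mm^3/s
SE = 167 / 13.279226 = 12.576 J/mm^3


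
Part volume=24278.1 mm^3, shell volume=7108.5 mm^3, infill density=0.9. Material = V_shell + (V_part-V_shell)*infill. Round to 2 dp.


V_infill = (24278.1 - 7108.5) * 0.9 = 15452.64
V_total = 7108.5 + 15452.64 = 22561.14 mm^3


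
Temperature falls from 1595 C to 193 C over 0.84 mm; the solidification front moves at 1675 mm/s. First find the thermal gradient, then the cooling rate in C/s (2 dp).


G = (1595-193)/0.84 = 1669.04761905 C/mm
CR = 1669.04761905 * 1675 = 2795654.76 C/s


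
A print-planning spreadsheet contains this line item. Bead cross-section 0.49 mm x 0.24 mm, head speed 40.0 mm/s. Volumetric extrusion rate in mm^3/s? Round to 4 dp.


Rate = 0.49 * 0.24 * 40.0 = 4.704 mm^3/s


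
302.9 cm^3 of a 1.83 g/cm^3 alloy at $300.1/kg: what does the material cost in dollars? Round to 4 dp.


Mass = 302.9*1.83/1000 = 0.554307 kg
Cost = 0.554307 * 300.1 = 166.3475 $


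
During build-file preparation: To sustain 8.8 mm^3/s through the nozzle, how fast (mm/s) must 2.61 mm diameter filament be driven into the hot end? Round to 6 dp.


A = pi*(2.61/2)^2 = 5.350211
v = 8.8 / 5.350211 = 1.644795 mm/s


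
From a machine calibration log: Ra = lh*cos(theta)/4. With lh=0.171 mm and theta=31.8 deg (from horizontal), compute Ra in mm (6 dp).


Ra = 0.171 * cos(31.8) / 4 = 0.036333 mm


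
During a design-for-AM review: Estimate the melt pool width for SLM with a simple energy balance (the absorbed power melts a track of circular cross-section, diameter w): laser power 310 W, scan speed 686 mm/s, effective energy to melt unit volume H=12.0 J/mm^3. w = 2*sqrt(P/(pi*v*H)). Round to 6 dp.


w = 2*sqrt(310/(pi*686*12.0)) = 0.218969 mm


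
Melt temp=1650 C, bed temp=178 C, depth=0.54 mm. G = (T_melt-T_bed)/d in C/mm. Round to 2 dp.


G = (1650-178)/0.54 = 2725.93 C/mm


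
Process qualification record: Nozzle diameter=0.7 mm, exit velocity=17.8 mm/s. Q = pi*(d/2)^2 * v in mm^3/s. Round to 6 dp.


A = pi*(0.7/2)^2 = 0.3848451 mm^2
Q = 0.3848451 * 17.8 = 6.850243 mm^3/s


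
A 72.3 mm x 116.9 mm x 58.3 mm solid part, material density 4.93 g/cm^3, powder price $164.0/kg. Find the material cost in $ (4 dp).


V = 72.3 * 116.9 * 58.3 = 492744.021 mm^3 = 492.744021 cm^3
Mass = 492.744021 * 4.93 / 1000 = 2.42922802 kg
Cost = 2.42922802 * 164.0 = 398.3934 $


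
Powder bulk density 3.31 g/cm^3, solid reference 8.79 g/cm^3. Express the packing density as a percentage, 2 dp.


Packing = (3.31/8.79)*100 = 37.66 %


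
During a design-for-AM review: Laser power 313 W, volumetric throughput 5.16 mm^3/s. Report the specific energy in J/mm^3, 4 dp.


SE = 313 / 5.16 = 60.6589 J/mm^3


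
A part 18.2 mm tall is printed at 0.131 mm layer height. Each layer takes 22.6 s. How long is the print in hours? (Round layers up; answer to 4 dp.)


Layers = ceil(18.2/0.131) = 139
t = 139 * 22.6 / 3600 = 0.8726 hrs


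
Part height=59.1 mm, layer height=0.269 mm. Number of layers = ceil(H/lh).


Layers = ceil(59.1/0.269) = 220


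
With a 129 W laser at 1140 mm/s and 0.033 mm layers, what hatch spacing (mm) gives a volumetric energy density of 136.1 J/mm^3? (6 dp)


h = 129 / (136.1*1140*0.033) = 0.025195 mm


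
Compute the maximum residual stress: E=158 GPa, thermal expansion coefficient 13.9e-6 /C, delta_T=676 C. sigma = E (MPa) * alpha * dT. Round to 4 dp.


sigma = 158*1000 * 13.9e-6 * 676 = 1484.6312 MPa


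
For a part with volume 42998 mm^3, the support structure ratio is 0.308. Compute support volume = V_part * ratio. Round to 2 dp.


V_support = 42998 * 0.308 = 13243.38 mm^3


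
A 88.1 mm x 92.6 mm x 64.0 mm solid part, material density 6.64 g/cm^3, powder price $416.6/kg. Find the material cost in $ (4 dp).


V = 88.1 * 92.6 * 64.0 = 522115.84 mm^3 = 522.11584 cm^3
Mass = 522.11584 * 6.64 / 1000 = 3.46684918 kg
Cost = 3.46684918 * 416.6 = 1444.2894 $


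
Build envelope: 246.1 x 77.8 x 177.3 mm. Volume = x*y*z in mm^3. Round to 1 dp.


V = 246.1 * 77.8 * 177.3 = 3394688.6 mm^3


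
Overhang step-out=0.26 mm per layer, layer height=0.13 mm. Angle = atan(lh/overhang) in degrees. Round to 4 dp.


angle = atan(0.13/0.26) = 26.5651 degrees


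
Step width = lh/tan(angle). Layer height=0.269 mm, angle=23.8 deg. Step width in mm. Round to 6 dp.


step = 0.269 / tan(23.8) = 0.609905 mm


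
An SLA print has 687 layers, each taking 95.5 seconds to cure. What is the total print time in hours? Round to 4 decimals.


t = 687 * 95.5 / 3600 = 18.2246 hrs


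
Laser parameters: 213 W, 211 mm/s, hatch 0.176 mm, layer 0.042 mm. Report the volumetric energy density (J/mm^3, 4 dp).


E = 213 / (211*0.176*0.042) = 136.5637 J/mm^3


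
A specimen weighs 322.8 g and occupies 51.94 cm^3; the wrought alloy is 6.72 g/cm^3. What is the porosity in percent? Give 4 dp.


rho_part = 322.8 / 51.94 = 6.2148633 g/cm^3
Porosity = (1 - 6.2148633/6.72)*100 = 7.5169 %


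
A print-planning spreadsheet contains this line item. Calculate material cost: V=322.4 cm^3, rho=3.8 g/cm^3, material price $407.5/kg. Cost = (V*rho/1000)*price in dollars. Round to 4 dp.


Mass = 322.4*3.8/1000 = 1.22512 kg
Cost = 1.22512 * 407.5 = 499.2364 $


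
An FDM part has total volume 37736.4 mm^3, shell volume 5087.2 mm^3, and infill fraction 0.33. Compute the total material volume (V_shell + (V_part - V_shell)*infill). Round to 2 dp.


V_infill = (37736.4 - 5087.2) * 0.33 = 10774.24
V_total = 5087.2 + 10774.24 = 15861.44 mm^3


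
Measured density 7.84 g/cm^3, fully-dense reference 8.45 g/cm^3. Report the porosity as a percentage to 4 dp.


Porosity = (1-7.84/8.45)*100 = 7.2189 %


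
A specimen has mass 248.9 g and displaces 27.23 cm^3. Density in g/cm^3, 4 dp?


rho = 248.9 / 27.23 = 9.1407 g/cm^3


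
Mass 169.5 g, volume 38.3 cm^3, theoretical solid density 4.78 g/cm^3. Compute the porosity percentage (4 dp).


rho_part = 169.5 / 38.3 = 4.42558747 g/cm^3
Porosity = (1 - 4.42558747/4.78)*100 = 7.4145 %


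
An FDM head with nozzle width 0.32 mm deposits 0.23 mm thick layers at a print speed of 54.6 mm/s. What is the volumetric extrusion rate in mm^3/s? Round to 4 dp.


Rate = 0.32 * 0.23 * 54.6 = 4.0186 mm^3/s


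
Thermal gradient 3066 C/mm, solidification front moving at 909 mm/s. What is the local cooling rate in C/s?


CR = 3066 * 909 = 2786994 C/s


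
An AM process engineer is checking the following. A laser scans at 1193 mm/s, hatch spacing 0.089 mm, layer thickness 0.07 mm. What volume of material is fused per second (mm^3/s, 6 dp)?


Rate = 1193 * 0.089 * 0.07 = 7.43239 mm^3/s


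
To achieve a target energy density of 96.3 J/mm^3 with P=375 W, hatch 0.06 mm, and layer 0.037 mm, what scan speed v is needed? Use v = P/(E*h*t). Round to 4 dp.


v = 375 / (96.3*0.06*0.037) = 1754.0905 mm/s


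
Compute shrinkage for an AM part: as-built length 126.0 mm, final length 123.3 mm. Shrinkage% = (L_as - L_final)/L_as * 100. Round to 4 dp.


Shrinkage = ((126.0-123.3)/126.0)*100 = 2.1429 %


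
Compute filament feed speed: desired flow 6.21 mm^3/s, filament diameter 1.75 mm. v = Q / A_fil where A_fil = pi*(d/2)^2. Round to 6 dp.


A = pi*(1.75/2)^2 = 2.405282
v = 6.21 / 2.405282 = 2.581818 mm/s


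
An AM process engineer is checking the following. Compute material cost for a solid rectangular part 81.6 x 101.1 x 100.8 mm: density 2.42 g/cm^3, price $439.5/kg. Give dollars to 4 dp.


V = 81.6 * 101.1 * 100.8 = 831575.808 mm^3 = 831.575808 cm^3
Mass = 831.575808 * 2.42 / 1000 = 2.01241346 kg
Cost = 2.01241346 * 439.5 = 884.4557 $


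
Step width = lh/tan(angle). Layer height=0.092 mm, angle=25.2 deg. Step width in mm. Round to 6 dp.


step = 0.092 / tan(25.2) = 0.19551 mm


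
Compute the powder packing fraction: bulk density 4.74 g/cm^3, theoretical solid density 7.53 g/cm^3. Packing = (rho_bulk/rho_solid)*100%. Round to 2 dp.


Packing = (4.74/7.53)*100 = 62.95 %


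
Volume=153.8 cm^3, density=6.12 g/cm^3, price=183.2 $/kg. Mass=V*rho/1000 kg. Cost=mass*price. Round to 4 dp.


Mass = 153.8*6.12/1000 = 0.941256 kg
Cost = 0.941256 * 183.2 = 172.4381 $


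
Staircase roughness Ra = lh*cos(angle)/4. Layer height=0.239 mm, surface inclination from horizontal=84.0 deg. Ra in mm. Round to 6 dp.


Ra = 0.239 * cos(84.0) / 4 = 0.006246 mm


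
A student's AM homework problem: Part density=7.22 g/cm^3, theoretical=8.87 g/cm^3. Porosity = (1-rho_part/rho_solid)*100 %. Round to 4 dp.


Porosity = (1-7.22/8.87)*100 = 18.602 %


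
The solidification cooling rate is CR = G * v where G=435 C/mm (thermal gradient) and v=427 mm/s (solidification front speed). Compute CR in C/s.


CR = 435 * 427 = 185745 C/s


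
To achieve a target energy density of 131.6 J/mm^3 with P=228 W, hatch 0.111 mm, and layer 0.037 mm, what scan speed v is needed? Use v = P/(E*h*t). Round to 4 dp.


v = 228 / (131.6*0.111*0.037) = 421.8463 mm/s


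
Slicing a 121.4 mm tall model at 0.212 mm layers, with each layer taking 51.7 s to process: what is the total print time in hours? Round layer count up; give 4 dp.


Layers = ceil(121.4/0.212) = 573
t = 573 * 51.7 / 3600 = 8.2289 hrs


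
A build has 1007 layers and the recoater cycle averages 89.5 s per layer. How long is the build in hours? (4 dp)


t = 1007 * 89.5 / 3600 = 25.0351 hrs


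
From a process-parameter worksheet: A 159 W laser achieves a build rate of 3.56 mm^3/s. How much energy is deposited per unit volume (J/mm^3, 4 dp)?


SE = 159 / 3.56 = 44.6629 J/mm^3


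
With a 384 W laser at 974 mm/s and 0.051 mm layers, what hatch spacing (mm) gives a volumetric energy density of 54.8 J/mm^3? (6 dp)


h = 384 / (54.8*974*0.051) = 0.141066 mm


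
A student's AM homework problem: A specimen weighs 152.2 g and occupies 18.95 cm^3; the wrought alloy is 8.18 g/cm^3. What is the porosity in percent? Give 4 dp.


rho_part = 152.2 / 18.95 = 8.03166227 g/cm^3
Porosity = (1 - 8.03166227/8.18)*100 = 1.8134 %


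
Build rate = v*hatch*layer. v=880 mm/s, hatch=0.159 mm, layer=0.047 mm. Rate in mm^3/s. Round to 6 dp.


Rate = 880 * 0.159 * 0.047 = 6.57624 mm^3/s


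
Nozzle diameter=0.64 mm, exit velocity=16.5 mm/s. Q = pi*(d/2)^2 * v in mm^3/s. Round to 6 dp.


A = pi*(0.64/2)^2 = 0.32169909 mm^2
Q = 0.32169909 * 16.5 = 5.308035 mm^3/s


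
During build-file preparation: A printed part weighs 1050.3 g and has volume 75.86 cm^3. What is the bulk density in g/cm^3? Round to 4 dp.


rho = 1050.3 / 75.86 = 13.8452 g/cm^3


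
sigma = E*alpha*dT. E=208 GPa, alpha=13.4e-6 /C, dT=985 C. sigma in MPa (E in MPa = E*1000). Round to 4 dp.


sigma = 208*1000 * 13.4e-6 * 985 = 2745.392 MPa


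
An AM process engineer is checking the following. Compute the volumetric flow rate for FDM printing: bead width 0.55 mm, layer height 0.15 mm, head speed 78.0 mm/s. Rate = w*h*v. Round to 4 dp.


Rate = 0.55 * 0.15 * 78.0 = 6.435 mm^3/s


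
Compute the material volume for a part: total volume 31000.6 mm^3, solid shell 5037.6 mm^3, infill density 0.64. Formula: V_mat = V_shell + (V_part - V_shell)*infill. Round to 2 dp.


V_infill = (31000.6 - 5037.6) * 0.64 = 16616.32
V_total = 5037.6 + 16616.32 = 21653.92 mm^3


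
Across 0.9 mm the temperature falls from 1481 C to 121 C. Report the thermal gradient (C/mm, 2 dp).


G = (1481-121)/0.9 = 1511.11 C/mm


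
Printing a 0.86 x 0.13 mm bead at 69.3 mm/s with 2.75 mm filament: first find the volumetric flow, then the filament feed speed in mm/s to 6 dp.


Q = 0.86 * 0.13 * 69.3 = 7.74774 mm^3/s
A_fil = pi*(2.75/2)^2 = 5.93957361 mm^2
v_feed = 7.74774 / 5.93957361 = 1.304427 mm/s


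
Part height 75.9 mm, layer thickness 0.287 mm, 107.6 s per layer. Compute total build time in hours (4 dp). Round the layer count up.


Layers = ceil(75.9/0.287) = 265
t = 265 * 107.6 / 3600 = 7.9206 hrs


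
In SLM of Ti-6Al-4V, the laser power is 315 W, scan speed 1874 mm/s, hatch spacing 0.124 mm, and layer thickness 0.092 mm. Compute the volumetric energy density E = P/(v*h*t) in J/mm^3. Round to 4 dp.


E = 315 / (1874*0.124*0.092) = 14.7344 J/mm^3


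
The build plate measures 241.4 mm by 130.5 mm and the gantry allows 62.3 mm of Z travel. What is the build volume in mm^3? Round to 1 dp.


V = 241.4 * 130.5 * 62.3 = 1962618.2 mm^3


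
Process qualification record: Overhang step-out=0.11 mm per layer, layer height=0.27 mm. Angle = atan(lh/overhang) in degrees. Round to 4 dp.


angle = atan(0.27/0.11) = 67.8337 degrees


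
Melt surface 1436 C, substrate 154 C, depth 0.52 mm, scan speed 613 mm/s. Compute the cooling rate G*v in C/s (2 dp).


G = (1436-154)/0.52 = 2465.38461538 C/mm
CR = 2465.38461538 * 613 = 1511280.77 C/s


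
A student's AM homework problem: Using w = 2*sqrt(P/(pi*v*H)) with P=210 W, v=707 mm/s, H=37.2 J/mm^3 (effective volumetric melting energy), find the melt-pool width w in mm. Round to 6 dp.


w = 2*sqrt(210/(pi*707*37.2)) = 0.100829 mm


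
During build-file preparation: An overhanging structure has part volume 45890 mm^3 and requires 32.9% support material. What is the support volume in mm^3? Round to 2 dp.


V_support = 45890 * 0.329 = 15097.81 mm^3


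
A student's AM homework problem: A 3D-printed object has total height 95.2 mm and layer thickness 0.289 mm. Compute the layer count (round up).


Layers = ceil(95.2/0.289) = 330


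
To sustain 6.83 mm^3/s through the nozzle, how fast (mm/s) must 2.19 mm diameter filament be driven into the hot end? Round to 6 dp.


A = pi*(2.19/2)^2 = 3.766848
v = 6.83 / 3.766848 = 1.813187 mm/s


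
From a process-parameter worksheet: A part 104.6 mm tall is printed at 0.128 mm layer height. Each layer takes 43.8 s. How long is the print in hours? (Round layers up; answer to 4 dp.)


Layers = ceil(104.6/0.128) = 818
t = 818 * 43.8 / 3600 = 9.9523 hrs


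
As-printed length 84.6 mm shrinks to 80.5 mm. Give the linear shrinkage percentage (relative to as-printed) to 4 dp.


Shrinkage = ((84.6-80.5)/84.6)*100 = 4.8463 %


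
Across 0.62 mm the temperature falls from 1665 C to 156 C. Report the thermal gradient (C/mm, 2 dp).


G = (1665-156)/0.62 = 2433.87 C/mm


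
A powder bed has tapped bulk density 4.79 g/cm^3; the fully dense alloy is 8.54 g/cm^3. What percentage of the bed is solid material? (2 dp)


Packing = (4.79/8.54)*100 = 56.09 %


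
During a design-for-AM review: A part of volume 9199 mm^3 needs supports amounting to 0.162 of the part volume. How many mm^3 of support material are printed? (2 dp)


V_support = 9199 * 0.162 = 1490.24 mm^3


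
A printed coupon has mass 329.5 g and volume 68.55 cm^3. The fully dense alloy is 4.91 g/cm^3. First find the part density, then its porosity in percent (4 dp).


rho_part = 329.5 / 68.55 = 4.80671043 g/cm^3
Porosity = (1 - 4.80671043/4.91)*100 = 2.1037 %


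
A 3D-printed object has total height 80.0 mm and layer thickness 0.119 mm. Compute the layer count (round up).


Layers = ceil(80.0/0.119) = 673


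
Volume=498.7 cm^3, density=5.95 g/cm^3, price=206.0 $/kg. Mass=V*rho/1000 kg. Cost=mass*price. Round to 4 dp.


Mass = 498.7*5.95/1000 = 2.967265 kg
Cost = 2.967265 * 206.0 = 611.2566 $


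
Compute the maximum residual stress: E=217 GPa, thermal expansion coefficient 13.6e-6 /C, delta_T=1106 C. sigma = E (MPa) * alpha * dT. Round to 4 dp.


sigma = 217*1000 * 13.6e-6 * 1106 = 3264.0272 MPa


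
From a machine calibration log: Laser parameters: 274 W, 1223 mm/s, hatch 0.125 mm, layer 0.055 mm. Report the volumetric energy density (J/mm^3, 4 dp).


E = 274 / (1223*0.125*0.055) = 32.5875 J/mm^3


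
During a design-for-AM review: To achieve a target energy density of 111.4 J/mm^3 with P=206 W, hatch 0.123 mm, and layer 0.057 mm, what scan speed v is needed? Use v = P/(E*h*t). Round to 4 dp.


v = 206 / (111.4*0.123*0.057) = 263.7558 mm/s


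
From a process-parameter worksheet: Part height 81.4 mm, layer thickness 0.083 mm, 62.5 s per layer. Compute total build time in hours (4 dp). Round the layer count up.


Layers = ceil(81.4/0.083) = 981
t = 981 * 62.5 / 3600 = 17.0313 hrs


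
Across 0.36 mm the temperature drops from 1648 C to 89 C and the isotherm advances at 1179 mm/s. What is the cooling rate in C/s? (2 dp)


G = (1648-89)/0.36 = 4330.55555556 C/mm
CR = 4330.55555556 * 1179 = 5105725.0 C/s


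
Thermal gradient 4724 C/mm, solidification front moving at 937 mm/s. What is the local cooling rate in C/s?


CR = 4724 * 937 = 4426388 C/s


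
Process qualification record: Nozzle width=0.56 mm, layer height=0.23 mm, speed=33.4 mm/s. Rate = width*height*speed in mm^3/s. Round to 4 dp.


Rate = 0.56 * 0.23 * 33.4 = 4.3019 mm^3/s


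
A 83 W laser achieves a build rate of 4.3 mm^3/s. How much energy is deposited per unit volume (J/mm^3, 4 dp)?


SE = 83 / 4.3 = 19.3023 J/mm^3


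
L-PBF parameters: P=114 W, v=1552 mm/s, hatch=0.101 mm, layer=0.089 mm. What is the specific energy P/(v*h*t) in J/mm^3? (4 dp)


Build rate = 1552 * 0.101 * 0.089 = 13.950928 mm^3/s
SE = 114 / 13.950928 = 8.1715 J/mm^3


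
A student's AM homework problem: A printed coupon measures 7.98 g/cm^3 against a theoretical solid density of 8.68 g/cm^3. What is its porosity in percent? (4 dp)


Porosity = (1-7.98/8.68)*100 = 8.0645 %


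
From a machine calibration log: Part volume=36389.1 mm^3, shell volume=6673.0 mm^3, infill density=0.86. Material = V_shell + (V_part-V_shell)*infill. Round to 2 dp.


V_infill = (36389.1 - 6673.0) * 0.86 = 25555.85
V_total = 6673.0 + 25555.85 = 32228.85 mm^3


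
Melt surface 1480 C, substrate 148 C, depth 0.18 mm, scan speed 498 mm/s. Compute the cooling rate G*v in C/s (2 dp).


G = (1480-148)/0.18 = 7400.0 C/mm
CR = 7400.0 * 498 = 3685200.0 C/s


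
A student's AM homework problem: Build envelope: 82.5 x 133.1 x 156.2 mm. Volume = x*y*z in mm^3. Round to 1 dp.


V = 82.5 * 133.1 * 156.2 = 1715193.2 mm^3


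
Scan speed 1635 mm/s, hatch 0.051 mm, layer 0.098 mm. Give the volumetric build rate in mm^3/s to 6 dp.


Rate = 1635 * 0.051 * 0.098 = 8.17173 mm^3/s


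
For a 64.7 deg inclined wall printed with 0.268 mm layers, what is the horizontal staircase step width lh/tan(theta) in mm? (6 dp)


step = 0.268 / tan(64.7) = 0.126683 mm


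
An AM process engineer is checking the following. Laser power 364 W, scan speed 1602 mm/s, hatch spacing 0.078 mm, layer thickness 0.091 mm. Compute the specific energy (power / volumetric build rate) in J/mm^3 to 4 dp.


Build rate = 1602 * 0.078 * 0.091 = 11.370996 mm^3/s
SE = 364 / 11.370996 = 32.0113 J/mm^3


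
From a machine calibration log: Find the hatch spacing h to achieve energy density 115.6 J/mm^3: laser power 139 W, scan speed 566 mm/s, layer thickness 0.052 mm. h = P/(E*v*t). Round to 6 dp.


h = 139 / (115.6*566*0.052) = 0.040854 mm


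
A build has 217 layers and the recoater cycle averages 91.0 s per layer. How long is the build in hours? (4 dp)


t = 217 * 91.0 / 3600 = 5.4853 hrs


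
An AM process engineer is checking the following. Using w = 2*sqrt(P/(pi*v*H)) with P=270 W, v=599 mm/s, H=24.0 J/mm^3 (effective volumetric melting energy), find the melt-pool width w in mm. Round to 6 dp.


w = 2*sqrt(270/(pi*599*24.0)) = 0.154639 mm


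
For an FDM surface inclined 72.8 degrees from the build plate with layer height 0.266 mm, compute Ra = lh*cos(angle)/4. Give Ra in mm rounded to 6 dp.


Ra = 0.266 * cos(72.8) / 4 = 0.019665 mm


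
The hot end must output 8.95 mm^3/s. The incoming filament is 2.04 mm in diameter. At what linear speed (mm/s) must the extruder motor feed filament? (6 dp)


A = pi*(2.04/2)^2 = 3.268513
v = 8.95 / 3.268513 = 2.738248 mm/s


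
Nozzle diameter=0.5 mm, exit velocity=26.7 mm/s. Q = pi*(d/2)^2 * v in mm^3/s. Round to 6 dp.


A = pi*(0.5/2)^2 = 0.19634954 mm^2
Q = 0.19634954 * 26.7 = 5.242533 mm^3/s


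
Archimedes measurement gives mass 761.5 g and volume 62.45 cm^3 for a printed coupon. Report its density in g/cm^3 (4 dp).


rho = 761.5 / 62.45 = 12.1938 g/cm^3


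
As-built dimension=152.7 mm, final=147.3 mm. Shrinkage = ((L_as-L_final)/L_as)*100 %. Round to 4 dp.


Shrinkage = ((152.7-147.3)/152.7)*100 = 3.5363 %


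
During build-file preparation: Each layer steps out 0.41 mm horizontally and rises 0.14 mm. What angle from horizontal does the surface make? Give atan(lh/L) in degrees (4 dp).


angle = atan(0.14/0.41) = 18.8532 degrees


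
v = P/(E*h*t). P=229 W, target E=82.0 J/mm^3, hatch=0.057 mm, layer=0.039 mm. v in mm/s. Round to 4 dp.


v = 229 / (82.0*0.057*0.039) = 1256.2676 mm/s


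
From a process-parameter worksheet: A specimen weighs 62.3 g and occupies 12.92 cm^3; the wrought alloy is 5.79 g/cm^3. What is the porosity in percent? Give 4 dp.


rho_part = 62.3 / 12.92 = 4.82198142 g/cm^3
Porosity = (1 - 4.82198142/5.79)*100 = 16.7188 %


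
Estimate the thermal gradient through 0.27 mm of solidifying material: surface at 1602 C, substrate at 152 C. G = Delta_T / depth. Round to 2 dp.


G = (1602-152)/0.27 = 5370.37 C/mm


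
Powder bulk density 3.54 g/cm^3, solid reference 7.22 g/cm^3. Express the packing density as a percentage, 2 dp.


Packing = (3.54/7.22)*100 = 49.03 %


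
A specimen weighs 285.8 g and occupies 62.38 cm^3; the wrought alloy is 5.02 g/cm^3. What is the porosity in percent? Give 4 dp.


rho_part = 285.8 / 62.38 = 4.58159667 g/cm^3
Porosity = (1 - 4.58159667/5.02)*100 = 8.7331 %


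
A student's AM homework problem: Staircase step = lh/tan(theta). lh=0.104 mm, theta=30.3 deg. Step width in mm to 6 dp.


step = 0.104 / tan(30.3) = 0.177975 mm


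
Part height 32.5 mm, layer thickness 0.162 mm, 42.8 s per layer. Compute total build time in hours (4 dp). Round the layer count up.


Layers = ceil(32.5/0.162) = 201
t = 201 * 42.8 / 3600 = 2.3897 hrs


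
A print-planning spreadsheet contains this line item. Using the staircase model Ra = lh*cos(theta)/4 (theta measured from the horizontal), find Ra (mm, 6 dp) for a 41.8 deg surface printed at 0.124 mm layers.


Ra = 0.124 * cos(41.8) / 4 = 0.02311 mm


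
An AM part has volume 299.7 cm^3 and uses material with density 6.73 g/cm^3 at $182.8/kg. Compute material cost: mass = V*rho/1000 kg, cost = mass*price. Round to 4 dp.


Mass = 299.7*6.73/1000 = 2.016981 kg
Cost = 2.016981 * 182.8 = 368.7041 $


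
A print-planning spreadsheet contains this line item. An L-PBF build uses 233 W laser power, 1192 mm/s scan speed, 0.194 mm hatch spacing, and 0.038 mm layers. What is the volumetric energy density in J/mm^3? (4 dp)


E = 233 / (1192*0.194*0.038) = 26.5152 J/mm^3


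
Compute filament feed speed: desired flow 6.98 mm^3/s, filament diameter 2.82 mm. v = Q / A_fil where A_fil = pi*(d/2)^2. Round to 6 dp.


A = pi*(2.82/2)^2 = 6.2458
v = 6.98 / 6.2458 = 1.117551 mm/s


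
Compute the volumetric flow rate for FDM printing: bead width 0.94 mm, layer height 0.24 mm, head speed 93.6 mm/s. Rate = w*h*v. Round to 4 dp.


Rate = 0.94 * 0.24 * 93.6 = 21.1162 mm^3/s


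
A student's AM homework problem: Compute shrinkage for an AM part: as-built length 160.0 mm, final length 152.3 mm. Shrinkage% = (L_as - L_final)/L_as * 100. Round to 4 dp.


Shrinkage = ((160.0-152.3)/160.0)*100 = 4.8125 %


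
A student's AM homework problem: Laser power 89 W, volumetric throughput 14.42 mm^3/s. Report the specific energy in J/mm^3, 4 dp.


SE = 89 / 14.42 = 6.172 J/mm^3


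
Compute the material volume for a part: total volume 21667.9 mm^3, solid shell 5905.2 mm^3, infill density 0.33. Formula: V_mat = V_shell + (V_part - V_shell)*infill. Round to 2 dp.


V_infill = (21667.9 - 5905.2) * 0.33 = 5201.69
V_total = 5905.2 + 5201.69 = 11106.89 mm^3


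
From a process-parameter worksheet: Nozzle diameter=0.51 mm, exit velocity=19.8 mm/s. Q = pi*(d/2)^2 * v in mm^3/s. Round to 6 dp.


A = pi*(0.51/2)^2 = 0.20428206 mm^2
Q = 0.20428206 * 19.8 = 4.044785 mm^3/s


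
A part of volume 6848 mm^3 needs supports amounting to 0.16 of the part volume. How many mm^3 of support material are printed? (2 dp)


V_support = 6848 * 0.16 = 1095.68 mm^3


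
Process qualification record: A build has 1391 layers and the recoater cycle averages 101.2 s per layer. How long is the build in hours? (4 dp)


t = 1391 * 101.2 / 3600 = 39.1026 hrs


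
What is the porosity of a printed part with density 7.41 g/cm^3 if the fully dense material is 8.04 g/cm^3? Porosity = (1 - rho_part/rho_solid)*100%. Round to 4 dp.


Porosity = (1-7.41/8.04)*100 = 7.8358 %


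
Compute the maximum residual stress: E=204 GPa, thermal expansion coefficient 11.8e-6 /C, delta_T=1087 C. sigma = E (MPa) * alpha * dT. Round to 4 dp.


sigma = 204*1000 * 11.8e-6 * 1087 = 2616.6264 MPa


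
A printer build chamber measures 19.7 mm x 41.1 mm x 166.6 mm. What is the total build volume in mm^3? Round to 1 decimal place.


V = 19.7 * 41.1 * 166.6 = 134891.0 mm^3


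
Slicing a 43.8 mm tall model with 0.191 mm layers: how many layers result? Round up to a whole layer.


Layers = ceil(43.8/0.191) = 230


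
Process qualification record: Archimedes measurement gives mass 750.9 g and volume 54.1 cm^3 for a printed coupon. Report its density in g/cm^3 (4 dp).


rho = 750.9 / 54.1 = 13.8799 g/cm^3


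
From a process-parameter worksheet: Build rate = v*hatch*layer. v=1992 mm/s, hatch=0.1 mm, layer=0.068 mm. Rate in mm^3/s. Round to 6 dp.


Rate = 1992 * 0.1 * 0.068 = 13.5456 mm^3/s


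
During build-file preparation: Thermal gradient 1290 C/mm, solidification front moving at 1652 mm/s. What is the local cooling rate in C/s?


CR = 1290 * 1652 = 2131080 C/s


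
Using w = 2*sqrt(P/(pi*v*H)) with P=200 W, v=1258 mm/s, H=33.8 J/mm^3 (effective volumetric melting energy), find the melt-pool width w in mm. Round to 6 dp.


w = 2*sqrt(200/(pi*1258*33.8)) = 0.077388 mm


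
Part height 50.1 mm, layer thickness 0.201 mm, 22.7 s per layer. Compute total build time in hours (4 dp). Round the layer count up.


Layers = ceil(50.1/0.201) = 250
t = 250 * 22.7 / 3600 = 1.5764 hrs


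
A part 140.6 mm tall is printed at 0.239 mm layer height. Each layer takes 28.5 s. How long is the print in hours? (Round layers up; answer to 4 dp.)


Layers = ceil(140.6/0.239) = 589
t = 589 * 28.5 / 3600 = 4.6629 hrs


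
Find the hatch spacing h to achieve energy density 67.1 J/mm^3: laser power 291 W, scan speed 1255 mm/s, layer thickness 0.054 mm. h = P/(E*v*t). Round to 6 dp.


h = 291 / (67.1*1255*0.054) = 0.063993 mm


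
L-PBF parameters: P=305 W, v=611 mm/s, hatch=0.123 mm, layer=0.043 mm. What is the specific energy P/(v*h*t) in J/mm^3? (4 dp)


Build rate = 611 * 0.123 * 0.043 = 3.231579 mm^3/s
SE = 305 / 3.231579 = 94.3811 J/mm^3


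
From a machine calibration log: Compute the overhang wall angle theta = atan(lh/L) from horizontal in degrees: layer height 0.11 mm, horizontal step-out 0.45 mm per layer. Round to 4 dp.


angle = atan(0.11/0.45) = 13.7363 degrees


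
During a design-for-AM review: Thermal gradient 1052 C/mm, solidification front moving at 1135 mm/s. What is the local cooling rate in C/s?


CR = 1052 * 1135 = 1194020 C/s


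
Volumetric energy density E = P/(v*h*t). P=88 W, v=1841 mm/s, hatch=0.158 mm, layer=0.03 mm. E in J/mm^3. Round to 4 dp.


E = 88 / (1841*0.158*0.03) = 10.0844 J/mm^3


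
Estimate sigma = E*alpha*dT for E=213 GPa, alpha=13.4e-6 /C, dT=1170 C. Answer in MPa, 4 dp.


sigma = 213*1000 * 13.4e-6 * 1170 = 3339.414 MPa


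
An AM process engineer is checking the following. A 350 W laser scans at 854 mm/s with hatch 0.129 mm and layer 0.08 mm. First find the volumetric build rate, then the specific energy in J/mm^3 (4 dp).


Build rate = 854 * 0.129 * 0.08 = 8.81328 mm^3/s
SE = 350 / 8.81328 = 39.7128 J/mm^3


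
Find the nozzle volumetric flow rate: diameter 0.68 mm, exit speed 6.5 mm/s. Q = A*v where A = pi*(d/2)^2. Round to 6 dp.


A = pi*(0.68/2)^2 = 0.36316811 mm^2
Q = 0.36316811 * 6.5 = 2.360593 mm^3/s


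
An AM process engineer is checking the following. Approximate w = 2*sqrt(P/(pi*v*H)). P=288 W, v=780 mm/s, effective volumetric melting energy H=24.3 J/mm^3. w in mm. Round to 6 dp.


w = 2*sqrt(288/(pi*780*24.3)) = 0.139092 mm


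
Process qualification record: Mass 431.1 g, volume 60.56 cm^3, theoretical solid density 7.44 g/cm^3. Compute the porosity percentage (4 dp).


rho_part = 431.1 / 60.56 = 7.11856011 g/cm^3
Porosity = (1 - 7.11856011/7.44)*100 = 4.3204 %


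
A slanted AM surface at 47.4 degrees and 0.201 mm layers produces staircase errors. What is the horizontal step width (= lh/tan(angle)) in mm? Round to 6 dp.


step = 0.201 / tan(47.4) = 0.184829 mm


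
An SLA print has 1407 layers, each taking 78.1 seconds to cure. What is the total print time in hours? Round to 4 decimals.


t = 1407 * 78.1 / 3600 = 30.5241 hrs


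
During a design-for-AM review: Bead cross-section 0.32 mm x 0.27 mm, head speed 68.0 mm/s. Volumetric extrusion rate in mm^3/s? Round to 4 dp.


Rate = 0.32 * 0.27 * 68.0 = 5.8752 mm^3/s


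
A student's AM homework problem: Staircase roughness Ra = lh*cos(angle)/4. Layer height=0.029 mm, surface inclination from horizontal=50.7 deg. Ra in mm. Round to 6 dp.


Ra = 0.029 * cos(50.7) / 4 = 0.004592 mm


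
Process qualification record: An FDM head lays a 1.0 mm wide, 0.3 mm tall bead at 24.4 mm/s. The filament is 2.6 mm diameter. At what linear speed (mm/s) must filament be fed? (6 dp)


Q = 1.0 * 0.3 * 24.4 = 7.32 mm^3/s
A_fil = pi*(2.6/2)^2 = 5.30929158 mm^2
v_feed = 7.32 / 5.30929158 = 1.378715 mm/s


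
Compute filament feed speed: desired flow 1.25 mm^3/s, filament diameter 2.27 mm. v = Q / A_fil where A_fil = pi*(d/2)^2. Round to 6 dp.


A = pi*(2.27/2)^2 = 4.047078
v = 1.25 / 4.047078 = 0.308865 mm/s


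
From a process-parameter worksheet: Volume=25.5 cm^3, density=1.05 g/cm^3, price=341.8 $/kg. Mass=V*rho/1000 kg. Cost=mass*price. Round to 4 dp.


Mass = 25.5*1.05/1000 = 0.026775 kg
Cost = 0.026775 * 341.8 = 9.1517 $


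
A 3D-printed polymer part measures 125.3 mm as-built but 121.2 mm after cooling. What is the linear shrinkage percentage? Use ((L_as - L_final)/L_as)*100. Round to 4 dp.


Shrinkage = ((125.3-121.2)/125.3)*100 = 3.2721 %


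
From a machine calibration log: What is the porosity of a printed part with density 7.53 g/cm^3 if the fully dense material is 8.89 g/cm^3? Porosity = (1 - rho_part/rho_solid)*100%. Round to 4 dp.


Porosity = (1-7.53/8.89)*100 = 15.2981 %


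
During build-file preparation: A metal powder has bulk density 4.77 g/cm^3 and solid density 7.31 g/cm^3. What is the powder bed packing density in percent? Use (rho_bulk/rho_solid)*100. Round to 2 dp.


Packing = (4.77/7.31)*100 = 65.25 %


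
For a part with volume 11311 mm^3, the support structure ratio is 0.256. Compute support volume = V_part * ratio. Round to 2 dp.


V_support = 11311 * 0.256 = 2895.62 mm^3


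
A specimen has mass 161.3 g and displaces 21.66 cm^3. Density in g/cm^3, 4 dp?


rho = 161.3 / 21.66 = 7.4469 g/cm^3


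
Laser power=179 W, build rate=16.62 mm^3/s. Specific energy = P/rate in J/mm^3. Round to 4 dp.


SE = 179 / 16.62 = 10.7702 J/mm^3


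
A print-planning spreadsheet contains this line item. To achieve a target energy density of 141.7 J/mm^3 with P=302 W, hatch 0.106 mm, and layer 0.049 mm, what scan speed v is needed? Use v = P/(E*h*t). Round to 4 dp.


v = 302 / (141.7*0.106*0.049) = 410.3318 mm/s


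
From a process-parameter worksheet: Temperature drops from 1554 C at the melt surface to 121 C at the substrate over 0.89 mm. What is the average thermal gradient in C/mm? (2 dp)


G = (1554-121)/0.89 = 1610.11 C/mm


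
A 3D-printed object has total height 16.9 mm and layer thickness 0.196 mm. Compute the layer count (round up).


Layers = ceil(16.9/0.196) = 87


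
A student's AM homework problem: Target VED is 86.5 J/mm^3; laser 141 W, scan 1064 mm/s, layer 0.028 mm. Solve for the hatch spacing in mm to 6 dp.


h = 141 / (86.5*1064*0.028) = 0.054715 mm


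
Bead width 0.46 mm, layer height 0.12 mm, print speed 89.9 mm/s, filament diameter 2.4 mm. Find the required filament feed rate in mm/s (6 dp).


Q = 0.46 * 0.12 * 89.9 = 4.96248 mm^3/s
A_fil = pi*(2.4/2)^2 = 4.52389342 mm^2
v_feed = 4.96248 / 4.52389342 = 1.096949 mm/s


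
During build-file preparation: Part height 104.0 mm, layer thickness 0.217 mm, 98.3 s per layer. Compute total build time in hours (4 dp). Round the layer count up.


Layers = ceil(104.0/0.217) = 480
t = 480 * 98.3 / 3600 = 13.1067 hrs


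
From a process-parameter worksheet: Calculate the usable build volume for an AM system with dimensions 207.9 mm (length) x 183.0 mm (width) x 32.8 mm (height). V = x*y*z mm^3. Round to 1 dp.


V = 207.9 * 183.0 * 32.8 = 1247899.0 mm^3
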